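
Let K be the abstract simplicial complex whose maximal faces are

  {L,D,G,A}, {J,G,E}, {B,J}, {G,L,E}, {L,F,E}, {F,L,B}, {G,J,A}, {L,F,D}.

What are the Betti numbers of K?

b_0 = 1, b_1 = 1, b_2 = 0, b_3 = 0.

We work with the vertex ordering A < B < D < E < F < G < J < L. The simplices of K, each written with vertices in increasing order, are:

  0-simplices (8): A, B, D, E, F, G, J, L
  1-simplices (17): AD, AG, AJ, AL, BF, BJ, BL, DF, DG, DL, EF, EG, EJ, EL, FL, GJ, GL
  2-simplices (10): ADG, ADL, AGJ, AGL, BFL, DFL, DGL, EFL, EGJ, EGL
  3-simplices (1): ADGL

giving chain groups C_0 ≅ Z^8, C_1 ≅ Z^17, C_2 ≅ Z^10, C_3 ≅ Z^1.

The boundary map ∂_1: C_1 → C_0 maps an edge to its endpoints' difference, ∂[p,q] = q − p.
The resulting 8×17 matrix has rank 7, and its Smith normal form has invariant factors (1,1,1,1,1,1,1).

The boundary map ∂_2: C_2 → C_1 sends each 2-simplex [p,q,r] to [q,r] − [p,r] + [p,q]. For instance
  ∂AGL = GL − AL + AG,
  ∂EFL = FL − EL + EF.
This gives a 17×10 integer matrix of rank 9; reducing to Smith normal form yields diagonal entries (1,1,1,1,1,1,1,1,1).

The boundary map ∂_3: C_3 → C_2 sends each 3-simplex σ to the alternating sum Σ_i (−1)^i (σ with its i-th vertex removed). For instance
  ∂ADGL = DGL − AGL + ADL − ADG.
As a 10×1 matrix over Z this has rank 1, with invariant factors (1).

Now H_k = ker ∂_k / im ∂_{k+1}, so:

  H_0: rank C_0 − rank ∂_1 = 8 − 7 = 1, and the invariant factors of ∂_1 are all 1, so H_0 = Z.
  H_1: rank ker ∂_1 − rank ∂_2 = (17 − 7) − 9 = 1, and the invariant factors of ∂_2 are all 1, so H_1 = Z.
  H_2: rank ker ∂_2 − rank ∂_3 = (10 − 9) − 1 = 0, and the invariant factors of ∂_3 are all 1, so H_2 = 0.
  H_3: rank ker ∂_3 − rank ∂_4 = (1 − 1) − 0 = 0, and there is no ∂_4, so H_3 = 0.

As a check, the Euler characteristic is 8 − 17 + 10 − 1 = 0, which agrees with 1 − 1 + 0 − 0 = 0.

Hence the Betti numbers are b_0 = 1, b_1 = 1, b_2 = 0, b_3 = 0.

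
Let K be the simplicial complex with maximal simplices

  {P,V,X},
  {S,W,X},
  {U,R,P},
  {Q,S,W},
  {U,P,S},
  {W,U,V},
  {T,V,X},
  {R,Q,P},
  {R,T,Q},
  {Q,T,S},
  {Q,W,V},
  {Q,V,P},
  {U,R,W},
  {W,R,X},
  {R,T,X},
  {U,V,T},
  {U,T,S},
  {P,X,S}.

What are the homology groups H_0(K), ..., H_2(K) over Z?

Order the vertices as P < Q < R < S < T < U < V < W < X. Listing each simplex with vertices in this order, K has dimension 2 with simplices:

  0-simplices (9): P, Q, R, S, T, U, V, W, X
  1-simplices (27): PQ, PR, PS, PU, PV, PX, QR, QS, QT, QV, QW, RT, RU, RW, RX, ST, SU, SW, SX, TU, TV, TX, UV, UW, VW, VX, WX
  2-simplices (18): PQR, PQV, PRU, PSU, PSX, PVX, QRT, QST, QSW, QVW, RTX, RUW, RWX, STU, SWX, TUV, TVX, UVW

Hence C_0 ≅ Z^9, C_1 ≅ Z^27, C_2 ≅ Z^18.

Boundary ∂_1: C_1 → C_0 sends each edge [p,q] (with p < q) to q − p. For instance
  ∂TV = V − T.
As a 9×27 matrix over Z this has rank 8, with invariant factors (1,1,1,1,1,1,1,1).

Boundary ∂_2: C_2 → C_1 acts by ∂[p,q,r] = [q,r] − [p,r] + [p,q]. For instance
  ∂TVX = VX − TX + TV,
  ∂UVW = VW − UW + UV.
The 27×18 boundary matrix has rank 17 and Smith normal form diag(1,1,1,1,1,1,1,1,1,1,1,1,1,1,1,1,1).

Computing H_k = (kernel of ∂_k) / (image of ∂_{k+1}):

  H_0: rank C_0 − rank ∂_1 = 9 − 8 = 1, and the invariant factors of ∂_1 are all 1, so H_0 ≅ Z.
  H_1: rank ker ∂_1 − rank ∂_2 = (27 − 8) − 17 = 2, and the invariant factors of ∂_2 are all 1, so H_1 ≅ Z^2.
  H_2: rank ker ∂_2 − rank ∂_3 = (18 − 17) − 0 = 1, and there is no ∂_3, so H_2 ≅ Z.

As a check, the Euler characteristic is 9 − 27 + 18 = 0, which agrees with 1 − 2 + 1 = 0.
(K is a triangulation of the torus T^2.)

H_0 = Z,  H_1 = Z^2,  H_2 = Z.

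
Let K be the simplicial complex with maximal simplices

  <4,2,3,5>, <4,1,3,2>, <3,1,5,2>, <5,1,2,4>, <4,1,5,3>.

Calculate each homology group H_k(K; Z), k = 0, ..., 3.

We work with the vertex ordering 1 < 2 < 3 < 4 < 5. The simplices of K, each written with vertices in increasing order, are:

  0-simplices (5): [1], [2], [3], [4], [5]
  1-simplices (10): [1,2], [1,3], [1,4], [1,5], [2,3], [2,4], [2,5], [3,4], [3,5], [4,5]
  2-simplices (10): [1,2,3], [1,2,4], [1,2,5], [1,3,4], [1,3,5], [1,4,5], [2,3,4], [2,3,5], [2,4,5], [3,4,5]
  3-simplices (5): [1,2,3,4], [1,2,3,5], [1,2,4,5], [1,3,4,5], [2,3,4,5]

Hence C_0 ≅ Z^5, C_1 ≅ Z^10, C_2 ≅ Z^10, C_3 ≅ Z^5.

∂_1: C_1 → C_0 maps an edge to its endpoints' difference, ∂[p,q] = q − p. For instance
  ∂[1,2] = [2] − [1].
The resulting 5×10 matrix has rank 4, and its Smith normal form has invariant factors (1,1,1,1).

Boundary ∂_2: C_2 → C_1 maps a triangle to the signed sum of its edges. For instance
  ∂[1,3,4] = [3,4] − [1,4] + [1,3],
  ∂[1,2,5] = [2,5] − [1,5] + [1,2].
This gives a 10×10 integer matrix of rank 6; reducing to Smith normal form yields diagonal entries (1,1,1,1,1,1).

∂_3: C_3 → C_2 sends each 3-simplex σ to the alternating sum Σ_i (−1)^i (σ with its i-th vertex removed). For instance
  ∂[1,3,4,5] = [3,4,5] − [1,4,5] + [1,3,5] − [1,3,4],
  ∂[1,2,4,5] = [2,4,5] − [1,4,5] + [1,2,5] − [1,2,4].
The resulting 10×5 matrix has rank 4, and its Smith normal form has invariant factors (1,1,1,1).

Reading off H_k = ker ∂_k / im ∂_{k+1}:

  H_0: rank C_0 − rank ∂_1 = 5 − 4 = 1, and the invariant factors of ∂_1 are all 1, so H_0 ≅ Z.
  H_1: rank ker ∂_1 − rank ∂_2 = (10 − 4) − 6 = 0, and the invariant factors of ∂_2 are all 1, so H_1 ≅ 0.
  H_2: rank ker ∂_2 − rank ∂_3 = (10 − 6) − 4 = 0, and the invariant factors of ∂_3 are all 1, so H_2 ≅ 0.
  H_3: rank ker ∂_3 − rank ∂_4 = (5 − 4) − 0 = 1, and there is no ∂_4, so H_3 ≅ Z.

H_0 = Z,  H_1 = 0,  H_2 = 0,  H_3 = Z.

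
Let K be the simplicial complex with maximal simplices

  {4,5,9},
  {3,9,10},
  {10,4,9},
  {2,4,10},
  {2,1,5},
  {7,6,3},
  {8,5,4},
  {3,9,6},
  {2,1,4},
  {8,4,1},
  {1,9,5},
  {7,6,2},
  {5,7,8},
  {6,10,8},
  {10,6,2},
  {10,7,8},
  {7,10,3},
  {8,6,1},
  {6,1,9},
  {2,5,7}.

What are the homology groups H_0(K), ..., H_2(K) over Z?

K has 10 vertices, 30 edges, 20 triangles.
rank ∂_0 = 0, rank ∂_1 = 9 ⇒ b_0 = 10 − 0 − 9 = 1; all invariant factors of ∂_1 are 1 so no torsion. So H_0 ≅ Z.
rank ∂_1 = 9, rank ∂_2 = 20 ⇒ b_1 = 30 − 9 − 20 = 1; ∂_2 has invariant factor(s) [2] giving torsion. So H_1 ≅ Z × Z/2.
rank ∂_2 = 20, rank ∂_3 = 0 ⇒ b_2 = 20 − 20 − 0 = 0. So H_2 ≅ 0.

H_0 = Z,  H_1 = Z × Z/2,  H_2 = 0.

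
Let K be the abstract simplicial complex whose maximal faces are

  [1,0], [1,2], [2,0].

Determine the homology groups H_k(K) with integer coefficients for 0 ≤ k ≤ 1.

H_0 = Z,  H_1 = Z.

Order the vertices as 0 < 1 < 2. Listing each simplex with vertices in this order, K has dimension 1 with simplices:

  0-simplices (3): [0], [1], [2]
  1-simplices (3): [0,1], [0,2], [1,2]

so the chain groups are C_0 ≅ Z^3, C_1 ≅ Z^3.

The boundary map ∂_1: C_1 → C_0 is given by ∂[p,q] = [q] − [p].
This gives a 3×3 integer matrix of rank 2; reducing to Smith normal form yields diagonal entries (1,1).

Now H_k = ker ∂_k / im ∂_{k+1}, so:

  H_0: rank C_0 − rank ∂_1 = 3 − 2 = 1, and the invariant factors of ∂_1 are all 1, so H_0 ≅ Z.
  H_1: rank ker ∂_1 − rank ∂_2 = (3 − 2) − 0 = 1, and there is no ∂_2, so H_1 ≅ Z.

As a check, the Euler characteristic is 3 − 3 = 0, which agrees with 1 − 1 = 0.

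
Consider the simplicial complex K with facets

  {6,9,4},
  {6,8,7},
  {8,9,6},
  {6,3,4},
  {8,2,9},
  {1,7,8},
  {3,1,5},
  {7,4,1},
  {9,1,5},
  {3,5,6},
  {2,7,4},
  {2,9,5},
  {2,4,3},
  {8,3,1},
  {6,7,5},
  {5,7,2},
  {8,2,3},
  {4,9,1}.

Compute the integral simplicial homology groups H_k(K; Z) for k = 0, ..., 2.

H_0 ≅ Z,  H_1 ≅ Z^2,  H_2 ≅ Z.

Fix the vertex order 1 < 2 < 3 < 4 < 5 < 6 < 7 < 8 < 9 and write every simplex with vertices in increasing order. Then dim K = 2 and the simplices of K are:

  0-simplices (9): [1], [2], [3], [4], [5], [6], [7], [8], [9]
  1-simplices (27): (27 of them)
  2-simplices (18): [1,3,5], [1,3,8], [1,4,7], [1,4,9], [1,5,9], [1,7,8], [2,3,4], [2,3,8], [2,4,7], [2,5,7], [2,5,9], [2,8,9], [3,4,6], [3,5,6], [4,6,9], [5,6,7], [6,7,8], [6,8,9]

giving chain groups C_0 ≅ Z^9, C_1 ≅ Z^27, C_2 ≅ Z^18.

∂_1: C_1 → C_0 is given by ∂[p,q] = [q] − [p]. For instance
  ∂[2,4] = [4] − [2].
As a 9×27 matrix over Z this has rank 8, with invariant factors (1,1,1,1,1,1,1,1).

∂_2: C_2 → C_1 sends each 2-simplex [p,q,r] to [q,r] − [p,r] + [p,q]. For instance
  ∂[1,4,9] = [4,9] − [1,9] + [1,4],
  ∂[5,6,7] = [6,7] − [5,7] + [5,6].
The resulting 27×18 matrix has rank 17, and its Smith normal form has invariant factors (1,1,1,1,1,1,1,1,1,1,1,1,1,1,1,1,1).

From H_k ≅ ker(∂_k) / im(∂_{k+1}) we obtain:

  H_0: rank C_0 − rank ∂_1 = 9 − 8 = 1, and the invariant factors of ∂_1 are all 1, so H_0 = Z.
  H_1: rank ker ∂_1 − rank ∂_2 = (27 − 8) − 17 = 2, and the invariant factors of ∂_2 are all 1, so H_1 = Z^2.
  H_2: rank ker ∂_2 − rank ∂_3 = (18 − 17) − 0 = 1, and there is no ∂_3, so H_2 = Z.

(K is a triangulation of the torus T^2.)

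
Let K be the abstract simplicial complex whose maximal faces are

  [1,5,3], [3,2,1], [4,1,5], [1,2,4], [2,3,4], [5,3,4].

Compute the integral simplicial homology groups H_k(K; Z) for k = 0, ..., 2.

Take the total order 1 < 2 < 3 < 4 < 5 on the vertex set. Then K (dimension 2) consists of the simplices:

  0-simplices (5): [1], [2], [3], [4], [5]
  1-simplices (9): [1,2], [1,3], [1,4], [1,5], [2,3], [2,4], [3,4], [3,5], [4,5]
  2-simplices (6): [1,2,3], [1,2,4], [1,3,5], [1,4,5], [2,3,4], [3,4,5]

so the chain groups are C_0 ≅ Z^5, C_1 ≅ Z^9, C_2 ≅ Z^6.

Boundary ∂_1: C_1 → C_0 maps an edge to its endpoints' difference, ∂[p,q] = q − p. For instance
  ∂[1,5] = [5] − [1].
This gives a 5×9 integer matrix of rank 4; reducing to Smith normal form yields diagonal entries (1,1,1,1).

The boundary map ∂_2: C_2 → C_1 maps a triangle to the signed sum of its edges. For instance
  ∂[1,2,4] = [2,4] − [1,4] + [1,2],
  ∂[2,3,4] = [3,4] − [2,4] + [2,3].
As a 9×6 matrix over Z this has rank 5, with invariant factors (1,1,1,1,1).

Now H_k = ker ∂_k / im ∂_{k+1}, so:

  H_0: rank C_0 − rank ∂_1 = 5 − 4 = 1, and the invariant factors of ∂_1 are all 1, so H_0 ≅ Z.
  H_1: rank ker ∂_1 − rank ∂_2 = (9 − 4) − 5 = 0, and the invariant factors of ∂_2 are all 1, so H_1 ≅ 0.
  H_2: rank ker ∂_2 − rank ∂_3 = (6 − 5) − 0 = 1, and there is no ∂_3, so H_2 ≅ Z.

H_0 ≅ Z,  H_1 = 0,  H_2 ≅ Z.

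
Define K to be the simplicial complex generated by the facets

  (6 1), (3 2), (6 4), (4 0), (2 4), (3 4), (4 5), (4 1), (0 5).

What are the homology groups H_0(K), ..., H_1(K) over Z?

K has 7 vertices, 9 edges.
rank ∂_0 = 0, rank ∂_1 = 6 ⇒ b_0 = 7 − 0 − 6 = 1; all invariant factors of ∂_1 are 1 so no torsion. So H_0 ≅ Z.
rank ∂_1 = 6, rank ∂_2 = 0 ⇒ b_1 = 9 − 6 − 0 = 3. So H_1 ≅ Z^3.

H_0 ≅ Z,  H_1 ≅ Z^3.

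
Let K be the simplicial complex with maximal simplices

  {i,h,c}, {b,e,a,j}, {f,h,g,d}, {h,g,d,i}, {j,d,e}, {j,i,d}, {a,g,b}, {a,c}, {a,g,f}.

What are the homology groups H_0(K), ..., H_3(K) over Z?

H_0 ≅ Z,  H_1 ≅ Z^2,  H_2 = 0,  H_3 = 0.

Order the vertices as a < b < c < d < e < f < g < h < i < j. Listing each simplex with vertices in this order, K has dimension 3 with simplices:

  0-simplices (10): a, b, c, d, e, f, g, h, i, j
  1-simplices (24): ab, ac, ae, af, ag, aj, be, bg, bj, ch, ci, de, df, dg, dh, di, dj, ej, fg, fh, gh, gi, hi, ij
  2-simplices (16): abe, abg, abj, aej, afg, bej, chi, dej, dfg, dfh, dgh, dgi, dhi, dij, fgh, ghi
  3-simplices (3): abej, dfgh, dghi

giving chain groups C_0 ≅ Z^10, C_1 ≅ Z^24, C_2 ≅ Z^16, C_3 ≅ Z^3.

Boundary ∂_1: C_1 → C_0 maps an edge to its endpoints' difference, ∂[p,q] = q − p.
The 10×24 boundary matrix has rank 9 and Smith normal form diag(1,1,1,1,1,1,1,1,1).

Boundary ∂_2: C_2 → C_1 sends each 2-simplex [p,q,r] to [q,r] − [p,r] + [p,q]. For instance
  ∂aej = ej − aj + ae,
  ∂dij = ij − dj + di.
As a 24×16 matrix over Z this has rank 13, with invariant factors (1,1,1,1,1,1,1,1,1,1,1,1,1).

∂_3: C_3 → C_2 sends each 3-simplex σ to the alternating sum Σ_i (−1)^i (σ with its i-th vertex removed). For instance
  ∂dfgh = fgh − dgh + dfh − dfg,
  ∂abej = bej − aej + abj − abe.
The 16×3 boundary matrix has rank 3 and Smith normal form diag(1,1,1).

Computing H_k = (kernel of ∂_k) / (image of ∂_{k+1}):

  H_0: rank C_0 − rank ∂_1 = 10 − 9 = 1, and the invariant factors of ∂_1 are all 1, so H_0 = Z.
  H_1: rank ker ∂_1 − rank ∂_2 = (24 − 9) − 13 = 2, and the invariant factors of ∂_2 are all 1, so H_1 = Z^2.
  H_2: rank ker ∂_2 − rank ∂_3 = (16 − 13) − 3 = 0, and the invariant factors of ∂_3 are all 1, so H_2 = 0.
  H_3: rank ker ∂_3 − rank ∂_4 = (3 − 3) − 0 = 0, and there is no ∂_4, so H_3 = 0.

As a check, the Euler characteristic is 10 − 24 + 16 − 3 = -1, which agrees with 1 − 2 + 0 − 0 = -1.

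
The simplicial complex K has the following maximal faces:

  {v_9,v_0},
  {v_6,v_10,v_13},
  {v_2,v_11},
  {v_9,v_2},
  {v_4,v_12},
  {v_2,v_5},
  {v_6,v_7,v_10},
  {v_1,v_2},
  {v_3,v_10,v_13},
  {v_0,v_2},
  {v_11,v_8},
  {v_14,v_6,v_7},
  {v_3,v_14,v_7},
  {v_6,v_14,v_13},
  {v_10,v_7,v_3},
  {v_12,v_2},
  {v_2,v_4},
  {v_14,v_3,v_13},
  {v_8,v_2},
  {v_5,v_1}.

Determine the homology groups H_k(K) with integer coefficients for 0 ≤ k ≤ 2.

Fix the vertex order v_0 < v_1 < v_2 < v_3 < v_4 < v_5 < v_6 < v_7 < v_8 < v_9 < v_10 < v_11 < v_12 < v_13 < v_14 and write every simplex with vertices in increasing order. Then dim K = 2 and the simplices of K are:

  0-simplices (15): [v_0], [v_1], [v_2], [v_3], [v_4], [v_5], [v_6], [v_7], [v_8], [v_9], [v_10], [v_11], [v_12], [v_13], [v_14]
  1-simplices (24): (24 of them)
  2-simplices (8): [v_3,v_7,v_10], [v_3,v_7,v_14], [v_3,v_10,v_13], [v_3,v_13,v_14], [v_6,v_7,v_10], [v_6,v_7,v_14], [v_6,v_10,v_13], [v_6,v_13,v_14]

so the chain groups are C_0 ≅ Z^15, C_1 ≅ Z^24, C_2 ≅ Z^8.

Boundary ∂_1: C_1 → C_0 is given by ∂[p,q] = [q] − [p]. For instance
  ∂[v_3,v_14] = [v_14] − [v_3].
As a 15×24 matrix over Z this has rank 13, with invariant factors (1,1,1,1,1,1,1,1,1,1,1,1,1).

The boundary map ∂_2: C_2 → C_1 maps a triangle to the signed sum of its edges. For instance
  ∂[v_6,v_10,v_13] = [v_10,v_13] − [v_6,v_13] + [v_6,v_10],
  ∂[v_6,v_7,v_10] = [v_7,v_10] − [v_6,v_10] + [v_6,v_7].
This gives a 24×8 integer matrix of rank 7; reducing to Smith normal form yields diagonal entries (1,1,1,1,1,1,1).

From H_k ≅ ker(∂_k) / im(∂_{k+1}) we obtain:

  H_0: rank C_0 − rank ∂_1 = 15 − 13 = 2, and the invariant factors of ∂_1 are all 1, so H_0 ≅ Z^2.
  H_1: rank ker ∂_1 − rank ∂_2 = (24 − 13) − 7 = 4, and the invariant factors of ∂_2 are all 1, so H_1 ≅ Z^4.
  H_2: rank ker ∂_2 − rank ∂_3 = (8 − 7) − 0 = 1, and there is no ∂_3, so H_2 ≅ Z.

(K is a triangulation of the disjoint union of a wedge of 4 circles and the 2-sphere S^2.)

H_0 = Z^2,  H_1 = Z^4,  H_2 = Z.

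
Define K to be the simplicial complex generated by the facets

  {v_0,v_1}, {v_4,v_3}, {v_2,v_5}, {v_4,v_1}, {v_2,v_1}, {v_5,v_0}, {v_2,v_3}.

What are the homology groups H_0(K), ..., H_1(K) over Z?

H_0 ≅ Z,  H_1 ≅ Z^2.

K has 6 vertices, 7 edges.
rank ∂_0 = 0, rank ∂_1 = 5 ⇒ b_0 = 6 − 0 − 5 = 1; all invariant factors of ∂_1 are 1 so no torsion. So H_0 ≅ Z.
rank ∂_1 = 5, rank ∂_2 = 0 ⇒ b_1 = 7 − 5 − 0 = 2. So H_1 ≅ Z^2.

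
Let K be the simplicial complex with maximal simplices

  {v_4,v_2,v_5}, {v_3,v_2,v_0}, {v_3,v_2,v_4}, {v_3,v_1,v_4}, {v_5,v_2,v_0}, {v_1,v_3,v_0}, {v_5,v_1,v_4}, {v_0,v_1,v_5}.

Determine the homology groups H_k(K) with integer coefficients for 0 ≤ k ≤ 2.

Take the total order v_0 < v_1 < v_2 < v_3 < v_4 < v_5 on the vertex set. Then K (dimension 2) consists of the simplices:

  0-simplices (6): [v_0], [v_1], [v_2], [v_3], [v_4], [v_5]
  1-simplices (12): [v_0,v_1], [v_0,v_2], [v_0,v_3], [v_0,v_5], [v_1,v_3], [v_1,v_4], [v_1,v_5], [v_2,v_3], [v_2,v_4], [v_2,v_5], [v_3,v_4], [v_4,v_5]
  2-simplices (8): [v_0,v_1,v_3], [v_0,v_1,v_5], [v_0,v_2,v_3], [v_0,v_2,v_5], [v_1,v_3,v_4], [v_1,v_4,v_5], [v_2,v_3,v_4], [v_2,v_4,v_5]

so the chain groups are C_0 ≅ Z^6, C_1 ≅ Z^12, C_2 ≅ Z^8.

The boundary map ∂_1: C_1 → C_0 sends each edge [p,q] (with p < q) to q − p.
The resulting 6×12 matrix has rank 5, and its Smith normal form has invariant factors (1,1,1,1,1).

∂_2: C_2 → C_1 maps a triangle to the signed sum of its edges. For instance
  ∂[v_2,v_3,v_4] = [v_3,v_4] − [v_2,v_4] + [v_2,v_3],
  ∂[v_2,v_4,v_5] = [v_4,v_5] − [v_2,v_5] + [v_2,v_4].
This gives a 12×8 integer matrix of rank 7; reducing to Smith normal form yields diagonal entries (1,1,1,1,1,1,1).

From H_k ≅ ker(∂_k) / im(∂_{k+1}) we obtain:

  H_0: rank C_0 − rank ∂_1 = 6 − 5 = 1, and the invariant factors of ∂_1 are all 1, so H_0 ≅ Z.
  H_1: rank ker ∂_1 − rank ∂_2 = (12 − 5) − 7 = 0, and the invariant factors of ∂_2 are all 1, so H_1 ≅ 0.
  H_2: rank ker ∂_2 − rank ∂_3 = (8 − 7) − 0 = 1, and there is no ∂_3, so H_2 ≅ Z.

As a check, the Euler characteristic is 6 − 12 + 8 = 2, which agrees with 1 − 0 + 1 = 2.

H_0 = Z,  H_1 = 0,  H_2 = Z.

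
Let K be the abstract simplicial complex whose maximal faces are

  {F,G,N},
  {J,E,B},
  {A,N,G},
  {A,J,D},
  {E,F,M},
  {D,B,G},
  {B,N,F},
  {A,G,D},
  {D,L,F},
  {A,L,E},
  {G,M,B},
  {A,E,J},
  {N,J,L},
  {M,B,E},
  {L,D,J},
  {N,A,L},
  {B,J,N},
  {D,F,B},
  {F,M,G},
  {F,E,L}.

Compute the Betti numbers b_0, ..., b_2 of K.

b_0 = 1, b_1 = 1, b_2 = 0.

Take the total order A < B < D < E < F < G < J < L < M < N on the vertex set. Then K (dimension 2) consists of the simplices:

  0-simplices (10): A, B, D, E, F, G, J, L, M, N
  1-simplices (30): AD, AE, AG, AJ, AL, AN, BD, BE, BF, BG, BJ, BM, BN, DF, DG, DJ, DL, EF, EJ, EL, EM, FG, FL, FM, FN, GM, GN, JL, JN, LN
  2-simplices (20): ADG, ADJ, AEJ, AEL, AGN, ALN, BDF, BDG, BEJ, BEM, BFN, BGM, BJN, DFL, DJL, EFL, EFM, FGM, FGN, JLN

Hence C_0 ≅ Z^10, C_1 ≅ Z^30, C_2 ≅ Z^20.

The boundary map ∂_1: C_1 → C_0 is given by ∂[p,q] = [q] − [p].
This gives a 10×30 integer matrix of rank 9; reducing to Smith normal form yields diagonal entries (1,1,1,1,1,1,1,1,1).

The boundary map ∂_2: C_2 → C_1 maps a triangle to the signed sum of its edges. For instance
  ∂FGN = GN − FN + FG,
  ∂BDG = DG − BG + BD.
This gives a 30×20 integer matrix of rank 20; reducing to Smith normal form yields diagonal entries (1,1,1,1,1,1,1,1,1,1,1,1,1,1,1,1,1,1,1,2).

Computing H_k = (kernel of ∂_k) / (image of ∂_{k+1}):

  H_0: rank C_0 − rank ∂_1 = 10 − 9 = 1, and the invariant factors of ∂_1 are all 1, so H_0 ≅ Z.
  H_1: rank ker ∂_1 − rank ∂_2 = (30 − 9) − 20 = 1, and ∂_2 has invariant factor 2 > 1, so H_1 ≅ Z ⊕ Z/2Z.
  H_2: rank ker ∂_2 − rank ∂_3 = (20 − 20) − 0 = 0, and there is no ∂_3, so H_2 ≅ 0.

(K is a triangulation of the Klein bottle.)

Hence the Betti numbers are b_0 = 1, b_1 = 1, b_2 = 0.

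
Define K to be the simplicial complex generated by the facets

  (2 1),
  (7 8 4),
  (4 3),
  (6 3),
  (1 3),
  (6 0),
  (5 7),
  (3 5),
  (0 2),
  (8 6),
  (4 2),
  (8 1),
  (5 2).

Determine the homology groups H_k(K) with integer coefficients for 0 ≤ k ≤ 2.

H_0 = Z,  H_1 = Z^6,  H_2 = 0.

We work with the vertex ordering 0 < 1 < 2 < 3 < 4 < 5 < 6 < 7 < 8. The simplices of K, each written with vertices in increasing order, are:

  0-simplices (9): [0], [1], [2], [3], [4], [5], [6], [7], [8]
  1-simplices (15): [0,2], [0,6], [1,2], [1,3], [1,8], [2,4], [2,5], [3,4], [3,5], [3,6], [4,7], [4,8], [5,7], [6,8], [7,8]
  2-simplices (1): [4,7,8]

so the chain groups are C_0 ≅ Z^9, C_1 ≅ Z^15, C_2 ≅ Z^1.

The boundary map ∂_1: C_1 → C_0 sends each edge [p,q] (with p < q) to q − p.
This gives a 9×15 integer matrix of rank 8; reducing to Smith normal form yields diagonal entries (1,1,1,1,1,1,1,1).

∂_2: C_2 → C_1 sends each 2-simplex [p,q,r] to [q,r] − [p,r] + [p,q]. For instance
  ∂[4,7,8] = [7,8] − [4,8] + [4,7].
As a 15×1 matrix over Z this has rank 1, with invariant factors (1).

From H_k ≅ ker(∂_k) / im(∂_{k+1}) we obtain:

  H_0: rank C_0 − rank ∂_1 = 9 − 8 = 1, and the invariant factors of ∂_1 are all 1, so H_0 = Z.
  H_1: rank ker ∂_1 − rank ∂_2 = (15 − 8) − 1 = 6, and the invariant factors of ∂_2 are all 1, so H_1 = Z^6.
  H_2: rank ker ∂_2 − rank ∂_3 = (1 − 1) − 0 = 0, and there is no ∂_3, so H_2 = 0.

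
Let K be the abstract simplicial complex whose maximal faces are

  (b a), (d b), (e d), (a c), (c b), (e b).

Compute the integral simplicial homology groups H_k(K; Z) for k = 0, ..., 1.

H_0 ≅ Z,  H_1 ≅ Z^2.

We work with the vertex ordering a < b < c < d < e. The simplices of K, each written with vertices in increasing order, are:

  0-simplices (5): a, b, c, d, e
  1-simplices (6): ab, ac, bc, bd, be, de

giving chain groups C_0 ≅ Z^5, C_1 ≅ Z^6.

The boundary map ∂_1: C_1 → C_0 is given by ∂[p,q] = [q] − [p].
This gives a 5×6 integer matrix of rank 4; reducing to Smith normal form yields diagonal entries (1,1,1,1).

Reading off H_k = ker ∂_k / im ∂_{k+1}:

  H_0: rank C_0 − rank ∂_1 = 5 − 4 = 1, and the invariant factors of ∂_1 are all 1, so H_0 = Z.
  H_1: rank ker ∂_1 − rank ∂_2 = (6 − 4) − 0 = 2, and there is no ∂_2, so H_1 = Z^2.

As a check, the Euler characteristic is 5 − 6 = -1, which agrees with 1 − 2 = -1.
(K is a triangulation of a wedge of 2 circles.)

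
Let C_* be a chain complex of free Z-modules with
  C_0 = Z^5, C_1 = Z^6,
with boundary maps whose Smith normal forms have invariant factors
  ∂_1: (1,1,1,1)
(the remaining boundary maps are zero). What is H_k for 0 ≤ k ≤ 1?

H_0: b_0 = 5 − 0 − 4 = 1; torsion from ∂_1 factors > 1: none. So H_0 ≅ Z.
H_1: b_1 = 6 − 4 − 0 = 2; torsion from ∂_2 factors > 1: none. So H_1 ≅ Z^2.

H_0 ≅ Z,  H_1 ≅ Z^2.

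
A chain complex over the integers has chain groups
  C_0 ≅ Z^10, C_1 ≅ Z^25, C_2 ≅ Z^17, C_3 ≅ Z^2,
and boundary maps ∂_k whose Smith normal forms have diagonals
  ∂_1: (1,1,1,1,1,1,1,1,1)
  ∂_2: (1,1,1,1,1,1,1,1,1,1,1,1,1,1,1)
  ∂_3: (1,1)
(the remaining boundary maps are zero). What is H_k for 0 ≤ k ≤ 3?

H_0: b_0 = 10 − 0 − 9 = 1; torsion from ∂_1 factors > 1: none. So H_0 ≅ Z.
H_1: b_1 = 25 − 9 − 15 = 1; torsion from ∂_2 factors > 1: none. So H_1 ≅ Z.
H_2: b_2 = 17 − 15 − 2 = 0; torsion from ∂_3 factors > 1: none. So H_2 ≅ 0.
H_3: b_3 = 2 − 2 − 0 = 0; torsion from ∂_4 factors > 1: none. So H_3 ≅ 0.

H_0 ≅ Z,  H_1 ≅ Z,  H_2 = 0,  H_3 = 0.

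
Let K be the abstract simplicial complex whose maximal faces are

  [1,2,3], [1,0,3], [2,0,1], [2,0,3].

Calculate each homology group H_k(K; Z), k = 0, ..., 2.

H_0 = Z,  H_1 = 0,  H_2 = Z.

We work with the vertex ordering 0 < 1 < 2 < 3. The simplices of K, each written with vertices in increasing order, are:

  0-simplices (4): [0], [1], [2], [3]
  1-simplices (6): [0,1], [0,2], [0,3], [1,2], [1,3], [2,3]
  2-simplices (4): [0,1,2], [0,1,3], [0,2,3], [1,2,3]

Hence C_0 ≅ Z^4, C_1 ≅ Z^6, C_2 ≅ Z^4.

Boundary ∂_1: C_1 → C_0 sends each edge [p,q] (with p < q) to q − p.
This gives a 4×6 integer matrix of rank 3; reducing to Smith normal form yields diagonal entries (1,1,1).

Boundary ∂_2: C_2 → C_1 acts by ∂[p,q,r] = [q,r] − [p,r] + [p,q]. For instance
  ∂[0,1,2] = [1,2] − [0,2] + [0,1],
  ∂[0,1,3] = [1,3] − [0,3] + [0,1].
As a 6×4 matrix over Z this has rank 3, with invariant factors (1,1,1).

Now H_k = ker ∂_k / im ∂_{k+1}, so:

  H_0: rank C_0 − rank ∂_1 = 4 − 3 = 1, and the invariant factors of ∂_1 are all 1, so H_0 = Z.
  H_1: rank ker ∂_1 − rank ∂_2 = (6 − 3) − 3 = 0, and the invariant factors of ∂_2 are all 1, so H_1 = 0.
  H_2: rank ker ∂_2 − rank ∂_3 = (4 − 3) − 0 = 1, and there is no ∂_3, so H_2 = Z.

(K is a triangulation of the 2-sphere S^2.)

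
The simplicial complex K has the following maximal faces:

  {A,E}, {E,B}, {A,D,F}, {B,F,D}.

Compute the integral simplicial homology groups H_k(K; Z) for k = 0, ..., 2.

K has 5 vertices, 7 edges, 2 triangles.
rank ∂_0 = 0, rank ∂_1 = 4 ⇒ b_0 = 5 − 0 − 4 = 1; all invariant factors of ∂_1 are 1 so no torsion. So H_0 ≅ Z.
rank ∂_1 = 4, rank ∂_2 = 2 ⇒ b_1 = 7 − 4 − 2 = 1; all invariant factors of ∂_2 are 1 so no torsion. So H_1 ≅ Z.
rank ∂_2 = 2, rank ∂_3 = 0 ⇒ b_2 = 2 − 2 − 0 = 0. So H_2 ≅ 0.

H_0 = Z,  H_1 = Z,  H_2 = 0.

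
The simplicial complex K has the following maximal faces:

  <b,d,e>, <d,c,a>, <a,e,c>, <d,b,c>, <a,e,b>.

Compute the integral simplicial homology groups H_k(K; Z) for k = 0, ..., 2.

H_0 = Z,  H_1 = Z,  H_2 = 0.

Order the vertices as a < b < c < d < e. Listing each simplex with vertices in this order, K has dimension 2 with simplices:

  0-simplices (5): a, b, c, d, e
  1-simplices (10): ab, ac, ad, ae, bc, bd, be, cd, ce, de
  2-simplices (5): abe, acd, ace, bcd, bde

Hence C_0 ≅ Z^5, C_1 ≅ Z^10, C_2 ≅ Z^5.

∂_1: C_1 → C_0 is given by ∂[p,q] = [q] − [p].
As a 5×10 matrix over Z this has rank 4, with invariant factors (1,1,1,1).

Boundary ∂_2: C_2 → C_1 maps a triangle to the signed sum of its edges. For instance
  ∂bcd = cd − bd + bc,
  ∂acd = cd − ad + ac.
This gives a 10×5 integer matrix of rank 5; reducing to Smith normal form yields diagonal entries (1,1,1,1,1).

Computing H_k = (kernel of ∂_k) / (image of ∂_{k+1}):

  H_0: rank C_0 − rank ∂_1 = 5 − 4 = 1, and the invariant factors of ∂_1 are all 1, so H_0 ≅ Z.
  H_1: rank ker ∂_1 − rank ∂_2 = (10 − 4) − 5 = 1, and the invariant factors of ∂_2 are all 1, so H_1 ≅ Z.
  H_2: rank ker ∂_2 − rank ∂_3 = (5 − 5) − 0 = 0, and there is no ∂_3, so H_2 ≅ 0.

(K is a triangulation of the Möbius band.)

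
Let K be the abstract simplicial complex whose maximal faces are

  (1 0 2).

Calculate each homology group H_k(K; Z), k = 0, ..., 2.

H_0 = Z,  H_1 = 0,  H_2 = 0.

We work with the vertex ordering 0 < 1 < 2. The simplices of K, each written with vertices in increasing order, are:

  0-simplices (3): [0], [1], [2]
  1-simplices (3): [0,1], [0,2], [1,2]
  2-simplices (1): [0,1,2]

so the chain groups are C_0 ≅ Z^3, C_1 ≅ Z^3, C_2 ≅ Z^1.

Boundary ∂_1: C_1 → C_0 maps an edge to its endpoints' difference, ∂[p,q] = q − p.
This gives a 3×3 integer matrix of rank 2; reducing to Smith normal form yields diagonal entries (1,1).

Boundary ∂_2: C_2 → C_1 maps a triangle to the signed sum of its edges. For instance
  ∂[0,1,2] = [1,2] − [0,2] + [0,1].
As a 3×1 matrix over Z this has rank 1, with invariant factors (1).

Computing H_k = (kernel of ∂_k) / (image of ∂_{k+1}):

  H_0: rank C_0 − rank ∂_1 = 3 − 2 = 1, and the invariant factors of ∂_1 are all 1, so H_0 = Z.
  H_1: rank ker ∂_1 − rank ∂_2 = (3 − 2) − 1 = 0, and the invariant factors of ∂_2 are all 1, so H_1 = 0.
  H_2: rank ker ∂_2 − rank ∂_3 = (1 − 1) − 0 = 0, and there is no ∂_3, so H_2 = 0.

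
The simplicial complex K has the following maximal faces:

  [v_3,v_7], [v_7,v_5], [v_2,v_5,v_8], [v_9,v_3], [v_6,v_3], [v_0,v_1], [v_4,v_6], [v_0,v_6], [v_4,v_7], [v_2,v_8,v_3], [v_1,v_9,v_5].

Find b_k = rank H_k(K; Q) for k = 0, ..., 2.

Order the vertices as v_0 < v_1 < v_2 < v_3 < v_4 < v_5 < v_6 < v_7 < v_8 < v_9. Listing each simplex with vertices in this order, K has dimension 2 with simplices:

  0-simplices (10): [v_0], [v_1], [v_2], [v_3], [v_4], [v_5], [v_6], [v_7], [v_8], [v_9]
  1-simplices (16): (16 of them)
  2-simplices (3): [v_1,v_5,v_9], [v_2,v_3,v_8], [v_2,v_5,v_8]

giving chain groups C_0 ≅ Z^10, C_1 ≅ Z^16, C_2 ≅ Z^3.

∂_1: C_1 → C_0 maps an edge to its endpoints' difference, ∂[p,q] = q − p. For instance
  ∂[v_1,v_5] = [v_5] − [v_1].
The resulting 10×16 matrix has rank 9, and its Smith normal form has invariant factors (1,1,1,1,1,1,1,1,1).

Boundary ∂_2: C_2 → C_1 acts by ∂[p,q,r] = [q,r] − [p,r] + [p,q]. For instance
  ∂[v_1,v_5,v_9] = [v_5,v_9] − [v_1,v_9] + [v_1,v_5],
  ∂[v_2,v_3,v_8] = [v_3,v_8] − [v_2,v_8] + [v_2,v_3].
The 16×3 boundary matrix has rank 3 and Smith normal form diag(1,1,1).

From H_k ≅ ker(∂_k) / im(∂_{k+1}) we obtain:

  H_0: rank C_0 − rank ∂_1 = 10 − 9 = 1, and the invariant factors of ∂_1 are all 1, so H_0 = Z.
  H_1: rank ker ∂_1 − rank ∂_2 = (16 − 9) − 3 = 4, and the invariant factors of ∂_2 are all 1, so H_1 = Z^4.
  H_2: rank ker ∂_2 − rank ∂_3 = (3 − 3) − 0 = 0, and there is no ∂_3, so H_2 = 0.

As a check, the Euler characteristic is 10 − 16 + 3 = -3, which agrees with 1 − 4 + 0 = -3.

Hence the Betti numbers are b_0 = 1, b_1 = 4, b_2 = 0.

b_0 = 1, b_1 = 4, b_2 = 0.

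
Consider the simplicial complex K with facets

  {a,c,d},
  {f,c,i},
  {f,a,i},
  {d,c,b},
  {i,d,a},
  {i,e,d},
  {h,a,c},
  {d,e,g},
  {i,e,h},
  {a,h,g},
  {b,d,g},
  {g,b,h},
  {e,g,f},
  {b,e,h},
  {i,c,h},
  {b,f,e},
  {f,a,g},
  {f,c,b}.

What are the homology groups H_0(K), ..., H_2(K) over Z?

Order the vertices as a < b < c < d < e < f < g < h < i. Listing each simplex with vertices in this order, K has dimension 2 with simplices:

  0-simplices (9): a, b, c, d, e, f, g, h, i
  1-simplices (27): ac, ad, af, ag, ah, ai, bc, bd, be, bf, bg, bh, cd, cf, ch, ci, de, dg, di, ef, eg, eh, ei, fg, fi, gh, hi
  2-simplices (18): acd, ach, adi, afg, afi, agh, bcd, bcf, bdg, bef, beh, bgh, cfi, chi, deg, dei, efg, ehi

so the chain groups are C_0 ≅ Z^9, C_1 ≅ Z^27, C_2 ≅ Z^18.

Boundary ∂_1: C_1 → C_0 maps an edge to its endpoints' difference, ∂[p,q] = q − p. For instance
  ∂cd = d − c.
The 9×27 boundary matrix has rank 8 and Smith normal form diag(1,1,1,1,1,1,1,1).

The boundary map ∂_2: C_2 → C_1 maps a triangle to the signed sum of its edges. For instance
  ∂beh = eh − bh + be,
  ∂efg = fg − eg + ef.
The 27×18 boundary matrix has rank 18 and Smith normal form diag(1,1,1,1,1,1,1,1,1,1,1,1,1,1,1,1,1,2).

Computing H_k = (kernel of ∂_k) / (image of ∂_{k+1}):

  H_0: rank C_0 − rank ∂_1 = 9 − 8 = 1, and the invariant factors of ∂_1 are all 1, so H_0 ≅ Z.
  H_1: rank ker ∂_1 − rank ∂_2 = (27 − 8) − 18 = 1, and ∂_2 has invariant factor 2 > 1, so H_1 ≅ Z ⊕ Z/2.
  H_2: rank ker ∂_2 − rank ∂_3 = (18 − 18) − 0 = 0, and there is no ∂_3, so H_2 ≅ 0.

As a check, the Euler characteristic is 9 − 27 + 18 = 0, which agrees with 1 − 1 + 0 = 0.

H_0 = Z,  H_1 = Z ⊕ Z/2,  H_2 = 0.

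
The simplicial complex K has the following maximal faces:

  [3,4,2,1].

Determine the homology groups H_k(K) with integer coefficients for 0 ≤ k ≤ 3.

H_0 ≅ Z,  H_1 = 0,  H_2 = 0,  H_3 = 0.

Take the total order 1 < 2 < 3 < 4 on the vertex set. Then K (dimension 3) consists of the simplices:

  0-simplices (4): [1], [2], [3], [4]
  1-simplices (6): [1,2], [1,3], [1,4], [2,3], [2,4], [3,4]
  2-simplices (4): [1,2,3], [1,2,4], [1,3,4], [2,3,4]
  3-simplices (1): [1,2,3,4]

so the chain groups are C_0 ≅ Z^4, C_1 ≅ Z^6, C_2 ≅ Z^4, C_3 ≅ Z^1.

The boundary map ∂_1: C_1 → C_0 sends each edge [p,q] (with p < q) to q − p. For instance
  ∂[1,4] = [4] − [1].
This gives a 4×6 integer matrix of rank 3; reducing to Smith normal form yields diagonal entries (1,1,1).

Boundary ∂_2: C_2 → C_1 sends each 2-simplex [p,q,r] to [q,r] − [p,r] + [p,q]. For instance
  ∂[1,3,4] = [3,4] − [1,4] + [1,3],
  ∂[1,2,4] = [2,4] − [1,4] + [1,2].
The 6×4 boundary matrix has rank 3 and Smith normal form diag(1,1,1).

The boundary map ∂_3: C_3 → C_2 sends each 3-simplex σ to the alternating sum Σ_i (−1)^i (σ with its i-th vertex removed). For instance
  ∂[1,2,3,4] = [2,3,4] − [1,3,4] + [1,2,4] − [1,2,3].
This gives a 4×1 integer matrix of rank 1; reducing to Smith normal form yields diagonal entries (1).

Computing H_k = (kernel of ∂_k) / (image of ∂_{k+1}):

  H_0: rank C_0 − rank ∂_1 = 4 − 3 = 1, and the invariant factors of ∂_1 are all 1, so H_0 = Z.
  H_1: rank ker ∂_1 − rank ∂_2 = (6 − 3) − 3 = 0, and the invariant factors of ∂_2 are all 1, so H_1 = 0.
  H_2: rank ker ∂_2 − rank ∂_3 = (4 − 3) − 1 = 0, and the invariant factors of ∂_3 are all 1, so H_2 = 0.
  H_3: rank ker ∂_3 − rank ∂_4 = (1 − 1) − 0 = 0, and there is no ∂_4, so H_3 = 0.

(K is a triangulation of the 3-simplex.)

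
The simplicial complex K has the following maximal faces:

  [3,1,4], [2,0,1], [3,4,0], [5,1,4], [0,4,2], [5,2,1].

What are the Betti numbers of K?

Take the total order 0 < 1 < 2 < 3 < 4 < 5 on the vertex set. Then K (dimension 2) consists of the simplices:

  0-simplices (6): [0], [1], [2], [3], [4], [5]
  1-simplices (12): [0,1], [0,2], [0,3], [0,4], [1,2], [1,3], [1,4], [1,5], [2,4], [2,5], [3,4], [4,5]
  2-simplices (6): [0,1,2], [0,2,4], [0,3,4], [1,2,5], [1,3,4], [1,4,5]

Hence C_0 ≅ Z^6, C_1 ≅ Z^12, C_2 ≅ Z^6.

Boundary ∂_1: C_1 → C_0 maps an edge to its endpoints' difference, ∂[p,q] = q − p. For instance
  ∂[1,2] = [2] − [1].
This gives a 6×12 integer matrix of rank 5; reducing to Smith normal form yields diagonal entries (1,1,1,1,1).

Boundary ∂_2: C_2 → C_1 sends each 2-simplex [p,q,r] to [q,r] − [p,r] + [p,q]. For instance
  ∂[0,2,4] = [2,4] − [0,4] + [0,2],
  ∂[1,3,4] = [3,4] − [1,4] + [1,3].
The 12×6 boundary matrix has rank 6 and Smith normal form diag(1,1,1,1,1,1).

From H_k ≅ ker(∂_k) / im(∂_{k+1}) we obtain:

  H_0: rank C_0 − rank ∂_1 = 6 − 5 = 1, and the invariant factors of ∂_1 are all 1, so H_0 ≅ Z.
  H_1: rank ker ∂_1 − rank ∂_2 = (12 − 5) − 6 = 1, and the invariant factors of ∂_2 are all 1, so H_1 ≅ Z.
  H_2: rank ker ∂_2 − rank ∂_3 = (6 − 6) − 0 = 0, and there is no ∂_3, so H_2 ≅ 0.

(K is a triangulation of the cylinder S^1 x I.)

Hence the Betti numbers are b_0 = 1, b_1 = 1, b_2 = 0.

b_0 = 1, b_1 = 1, b_2 = 0.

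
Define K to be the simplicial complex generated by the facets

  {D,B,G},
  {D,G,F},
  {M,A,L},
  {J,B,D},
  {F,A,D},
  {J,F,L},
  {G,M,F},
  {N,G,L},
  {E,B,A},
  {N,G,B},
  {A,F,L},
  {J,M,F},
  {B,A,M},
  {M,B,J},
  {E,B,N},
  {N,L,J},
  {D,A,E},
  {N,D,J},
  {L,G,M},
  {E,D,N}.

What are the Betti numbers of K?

Fix the vertex order A < B < D < E < F < G < J < L < M < N and write every simplex with vertices in increasing order. Then dim K = 2 and the simplices of K are:

  0-simplices (10): A, B, D, E, F, G, J, L, M, N
  1-simplices (30): AB, AD, AE, AF, AL, AM, BD, BE, BG, BJ, BM, BN, DE, DF, DG, DJ, DN, EN, FG, FJ, FL, FM, GL, GM, GN, JL, JM, JN, LM, LN
  2-simplices (20): ABE, ABM, ADE, ADF, AFL, ALM, BDG, BDJ, BEN, BGN, BJM, DEN, DFG, DJN, FGM, FJL, FJM, GLM, GLN, JLN

Hence C_0 ≅ Z^10, C_1 ≅ Z^30, C_2 ≅ Z^20.

Boundary ∂_1: C_1 → C_0 is given by ∂[p,q] = [q] − [p].
As a 10×30 matrix over Z this has rank 9, with invariant factors (1,1,1,1,1,1,1,1,1).

The boundary map ∂_2: C_2 → C_1 acts by ∂[p,q,r] = [q,r] − [p,r] + [p,q]. For instance
  ∂FJM = JM − FM + FJ,
  ∂DJN = JN − DN + DJ.
This gives a 30×20 integer matrix of rank 20; reducing to Smith normal form yields diagonal entries (1,1,1,1,1,1,1,1,1,1,1,1,1,1,1,1,1,1,1,2).

Now H_k = ker ∂_k / im ∂_{k+1}, so:

  H_0: rank C_0 − rank ∂_1 = 10 − 9 = 1, and the invariant factors of ∂_1 are all 1, so H_0 ≅ Z.
  H_1: rank ker ∂_1 − rank ∂_2 = (30 − 9) − 20 = 1, and ∂_2 has invariant factor 2 > 1, so H_1 ≅ Z ⊕ Z/2.
  H_2: rank ker ∂_2 − rank ∂_3 = (20 − 20) − 0 = 0, and there is no ∂_3, so H_2 ≅ 0.

Hence the Betti numbers are b_0 = 1, b_1 = 1, b_2 = 0.

b_0 = 1, b_1 = 1, b_2 = 0.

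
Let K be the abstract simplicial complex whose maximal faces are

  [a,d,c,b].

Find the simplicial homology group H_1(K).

Take the total order a < b < c < d on the vertex set. Then K (dimension 3) consists of the simplices:

  0-simplices (4): a, b, c, d
  1-simplices (6): ab, ac, ad, bc, bd, cd
  2-simplices (4): abc, abd, acd, bcd
  3-simplices (1): abcd

so the chain groups are C_0 ≅ Z^4, C_1 ≅ Z^6, C_2 ≅ Z^4, C_3 ≅ Z^1.

∂_1: C_1 → C_0 maps an edge to its endpoints' difference, ∂[p,q] = q − p. For instance
  ∂bc = c − b.
The resulting 4×6 matrix has rank 3, and its Smith normal form has invariant factors (1,1,1).

∂_2: C_2 → C_1 sends each 2-simplex [p,q,r] to [q,r] − [p,r] + [p,q]. For instance
  ∂abd = bd − ad + ab,
  ∂acd = cd − ad + ac.
The resulting 6×4 matrix has rank 3, and its Smith normal form has invariant factors (1,1,1).

∂_3: C_3 → C_2 sends each 3-simplex σ to the alternating sum Σ_i (−1)^i (σ with its i-th vertex removed). For instance
  ∂abcd = bcd − acd + abd − abc.
As a 4×1 matrix over Z this has rank 1, with invariant factors (1).

Now H_k = ker ∂_k / im ∂_{k+1}, so:

  H_1: rank ker ∂_1 − rank ∂_2 = (6 − 3) − 3 = 0, and the invariant factors of ∂_2 are all 1, so H_1 = 0.

(K is a triangulation of the 3-simplex.)

H_1 ≅ 0.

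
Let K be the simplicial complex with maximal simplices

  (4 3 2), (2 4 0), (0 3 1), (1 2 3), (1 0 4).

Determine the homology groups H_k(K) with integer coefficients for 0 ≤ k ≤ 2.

Fix the vertex order 0 < 1 < 2 < 3 < 4 and write every simplex with vertices in increasing order. Then dim K = 2 and the simplices of K are:

  0-simplices (5): [0], [1], [2], [3], [4]
  1-simplices (10): [0,1], [0,2], [0,3], [0,4], [1,2], [1,3], [1,4], [2,3], [2,4], [3,4]
  2-simplices (5): [0,1,3], [0,1,4], [0,2,4], [1,2,3], [2,3,4]

so the chain groups are C_0 ≅ Z^5, C_1 ≅ Z^10, C_2 ≅ Z^5.

Boundary ∂_1: C_1 → C_0 sends each edge [p,q] (with p < q) to q − p.
The resulting 5×10 matrix has rank 4, and its Smith normal form has invariant factors (1,1,1,1).

The boundary map ∂_2: C_2 → C_1 acts by ∂[p,q,r] = [q,r] − [p,r] + [p,q]. For instance
  ∂[0,2,4] = [2,4] − [0,4] + [0,2],
  ∂[2,3,4] = [3,4] − [2,4] + [2,3].
As a 10×5 matrix over Z this has rank 5, with invariant factors (1,1,1,1,1).

From H_k ≅ ker(∂_k) / im(∂_{k+1}) we obtain:

  H_0: rank C_0 − rank ∂_1 = 5 − 4 = 1, and the invariant factors of ∂_1 are all 1, so H_0 = Z.
  H_1: rank ker ∂_1 − rank ∂_2 = (10 − 4) − 5 = 1, and the invariant factors of ∂_2 are all 1, so H_1 = Z.
  H_2: rank ker ∂_2 − rank ∂_3 = (5 − 5) − 0 = 0, and there is no ∂_3, so H_2 = 0.

(K is a triangulation of the Möbius band.)

H_0 = Z,  H_1 = Z,  H_2 = 0.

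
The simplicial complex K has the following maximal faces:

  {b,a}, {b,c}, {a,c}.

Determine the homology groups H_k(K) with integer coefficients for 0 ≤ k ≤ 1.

Order the vertices as a < b < c. Listing each simplex with vertices in this order, K has dimension 1 with simplices:

  0-simplices (3): a, b, c
  1-simplices (3): ab, ac, bc

Hence C_0 ≅ Z^3, C_1 ≅ Z^3.

The boundary map ∂_1: C_1 → C_0 is given by ∂[p,q] = [q] − [p]. For instance
  ∂ab = b − a.
As a 3×3 matrix over Z this has rank 2, with invariant factors (1,1).

Now H_k = ker ∂_k / im ∂_{k+1}, so:

  H_0: rank C_0 − rank ∂_1 = 3 − 2 = 1, and the invariant factors of ∂_1 are all 1, so H_0 ≅ Z.
  H_1: rank ker ∂_1 − rank ∂_2 = (3 − 2) − 0 = 1, and there is no ∂_2, so H_1 ≅ Z.

As a check, the Euler characteristic is 3 − 3 = 0, which agrees with 1 − 1 = 0.
(K is a triangulation of the circle S^1.)

H_0 ≅ Z,  H_1 ≅ Z.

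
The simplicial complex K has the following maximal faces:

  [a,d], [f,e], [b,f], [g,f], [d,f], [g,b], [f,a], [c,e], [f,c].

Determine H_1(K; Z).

H_1 = Z^3.

K has 7 vertices, 9 edges.
rank ∂_1 = 6, rank ∂_2 = 0 ⇒ b_1 = 9 − 6 − 0 = 3. So H_1 = Z^3.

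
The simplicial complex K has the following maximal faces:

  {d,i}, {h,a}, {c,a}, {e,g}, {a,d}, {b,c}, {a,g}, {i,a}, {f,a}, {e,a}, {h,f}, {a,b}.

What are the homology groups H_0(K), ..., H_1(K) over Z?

Order the vertices as a < b < c < d < e < f < g < h < i. Listing each simplex with vertices in this order, K has dimension 1 with simplices:

  0-simplices (9): a, b, c, d, e, f, g, h, i
  1-simplices (12): ab, ac, ad, ae, af, ag, ah, ai, bc, di, eg, fh

so the chain groups are C_0 ≅ Z^9, C_1 ≅ Z^12.

The boundary map ∂_1: C_1 → C_0 is given by ∂[p,q] = [q] − [p].
This gives a 9×12 integer matrix of rank 8; reducing to Smith normal form yields diagonal entries (1,1,1,1,1,1,1,1).

From H_k ≅ ker(∂_k) / im(∂_{k+1}) we obtain:

  H_0: rank C_0 − rank ∂_1 = 9 − 8 = 1, and the invariant factors of ∂_1 are all 1, so H_0 = Z.
  H_1: rank ker ∂_1 − rank ∂_2 = (12 − 8) − 0 = 4, and there is no ∂_2, so H_1 = Z^4.

(K is a triangulation of a wedge of 4 circles.)

H_0 = Z,  H_1 = Z^4.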